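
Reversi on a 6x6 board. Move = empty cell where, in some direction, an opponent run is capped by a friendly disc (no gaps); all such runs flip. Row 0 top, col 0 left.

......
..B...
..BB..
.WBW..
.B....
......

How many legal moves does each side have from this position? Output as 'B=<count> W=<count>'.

-- B to move --
(2,0): no bracket -> illegal
(2,1): flips 1 -> legal
(2,4): no bracket -> illegal
(3,0): flips 1 -> legal
(3,4): flips 1 -> legal
(4,0): flips 1 -> legal
(4,2): no bracket -> illegal
(4,3): flips 1 -> legal
(4,4): flips 1 -> legal
B mobility = 6
-- W to move --
(0,1): no bracket -> illegal
(0,2): no bracket -> illegal
(0,3): no bracket -> illegal
(1,1): flips 1 -> legal
(1,3): flips 2 -> legal
(1,4): no bracket -> illegal
(2,1): no bracket -> illegal
(2,4): no bracket -> illegal
(3,0): no bracket -> illegal
(3,4): no bracket -> illegal
(4,0): no bracket -> illegal
(4,2): no bracket -> illegal
(4,3): no bracket -> illegal
(5,0): no bracket -> illegal
(5,1): flips 1 -> legal
(5,2): no bracket -> illegal
W mobility = 3

Answer: B=6 W=3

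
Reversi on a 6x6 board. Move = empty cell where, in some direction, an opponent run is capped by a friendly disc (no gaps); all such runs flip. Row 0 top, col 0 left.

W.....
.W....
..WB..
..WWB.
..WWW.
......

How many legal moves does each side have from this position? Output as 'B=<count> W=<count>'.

-- B to move --
(0,1): no bracket -> illegal
(0,2): no bracket -> illegal
(1,0): no bracket -> illegal
(1,2): no bracket -> illegal
(1,3): no bracket -> illegal
(2,0): no bracket -> illegal
(2,1): flips 1 -> legal
(2,4): no bracket -> illegal
(3,1): flips 2 -> legal
(3,5): no bracket -> illegal
(4,1): flips 1 -> legal
(4,5): no bracket -> illegal
(5,1): no bracket -> illegal
(5,2): flips 1 -> legal
(5,3): flips 2 -> legal
(5,4): flips 1 -> legal
(5,5): no bracket -> illegal
B mobility = 6
-- W to move --
(1,2): no bracket -> illegal
(1,3): flips 1 -> legal
(1,4): flips 1 -> legal
(2,4): flips 2 -> legal
(2,5): flips 1 -> legal
(3,5): flips 1 -> legal
(4,5): no bracket -> illegal
W mobility = 5

Answer: B=6 W=5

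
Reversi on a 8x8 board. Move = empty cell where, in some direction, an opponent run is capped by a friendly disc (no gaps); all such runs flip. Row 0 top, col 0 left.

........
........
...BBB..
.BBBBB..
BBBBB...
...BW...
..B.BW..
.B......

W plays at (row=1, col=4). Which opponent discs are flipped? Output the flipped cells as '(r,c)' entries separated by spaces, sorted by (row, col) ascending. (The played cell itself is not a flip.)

Answer: (2,4) (3,4) (4,4)

Derivation:
Dir NW: first cell '.' (not opp) -> no flip
Dir N: first cell '.' (not opp) -> no flip
Dir NE: first cell '.' (not opp) -> no flip
Dir W: first cell '.' (not opp) -> no flip
Dir E: first cell '.' (not opp) -> no flip
Dir SW: opp run (2,3) (3,2) (4,1), next='.' -> no flip
Dir S: opp run (2,4) (3,4) (4,4) capped by W -> flip
Dir SE: opp run (2,5), next='.' -> no flip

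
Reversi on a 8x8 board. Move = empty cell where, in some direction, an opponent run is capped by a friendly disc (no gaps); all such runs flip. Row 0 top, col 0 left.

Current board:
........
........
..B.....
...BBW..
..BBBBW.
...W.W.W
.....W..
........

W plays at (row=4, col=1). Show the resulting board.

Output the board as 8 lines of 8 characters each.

Answer: ........
........
..B.....
...BBW..
.WWWWWW.
...W.W.W
.....W..
........

Derivation:
Place W at (4,1); scan 8 dirs for brackets.
Dir NW: first cell '.' (not opp) -> no flip
Dir N: first cell '.' (not opp) -> no flip
Dir NE: first cell '.' (not opp) -> no flip
Dir W: first cell '.' (not opp) -> no flip
Dir E: opp run (4,2) (4,3) (4,4) (4,5) capped by W -> flip
Dir SW: first cell '.' (not opp) -> no flip
Dir S: first cell '.' (not opp) -> no flip
Dir SE: first cell '.' (not opp) -> no flip
All flips: (4,2) (4,3) (4,4) (4,5)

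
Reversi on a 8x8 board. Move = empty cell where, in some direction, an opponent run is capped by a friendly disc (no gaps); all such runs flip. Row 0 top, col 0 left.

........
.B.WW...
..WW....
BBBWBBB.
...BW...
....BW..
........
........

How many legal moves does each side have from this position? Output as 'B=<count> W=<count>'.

-- B to move --
(0,2): no bracket -> illegal
(0,3): flips 3 -> legal
(0,4): flips 2 -> legal
(0,5): flips 2 -> legal
(1,2): flips 2 -> legal
(1,5): no bracket -> illegal
(2,1): no bracket -> illegal
(2,4): no bracket -> illegal
(2,5): no bracket -> illegal
(4,2): no bracket -> illegal
(4,5): flips 1 -> legal
(4,6): no bracket -> illegal
(5,3): flips 1 -> legal
(5,6): flips 1 -> legal
(6,4): no bracket -> illegal
(6,5): no bracket -> illegal
(6,6): flips 4 -> legal
B mobility = 8
-- W to move --
(0,0): flips 1 -> legal
(0,1): no bracket -> illegal
(0,2): no bracket -> illegal
(1,0): no bracket -> illegal
(1,2): no bracket -> illegal
(2,0): no bracket -> illegal
(2,1): no bracket -> illegal
(2,4): flips 1 -> legal
(2,5): no bracket -> illegal
(2,6): flips 1 -> legal
(2,7): no bracket -> illegal
(3,7): flips 3 -> legal
(4,0): flips 1 -> legal
(4,1): flips 1 -> legal
(4,2): flips 2 -> legal
(4,5): flips 1 -> legal
(4,6): no bracket -> illegal
(4,7): no bracket -> illegal
(5,2): no bracket -> illegal
(5,3): flips 2 -> legal
(6,3): no bracket -> illegal
(6,4): flips 1 -> legal
(6,5): no bracket -> illegal
W mobility = 10

Answer: B=8 W=10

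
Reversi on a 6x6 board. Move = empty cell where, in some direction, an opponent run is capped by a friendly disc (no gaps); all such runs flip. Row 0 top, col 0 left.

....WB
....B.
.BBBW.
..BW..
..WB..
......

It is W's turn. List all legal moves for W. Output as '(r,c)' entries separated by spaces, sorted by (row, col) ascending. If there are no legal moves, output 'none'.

(0,3): no bracket -> illegal
(1,0): no bracket -> illegal
(1,1): flips 1 -> legal
(1,2): flips 2 -> legal
(1,3): flips 1 -> legal
(1,5): no bracket -> illegal
(2,0): flips 3 -> legal
(2,5): no bracket -> illegal
(3,0): no bracket -> illegal
(3,1): flips 1 -> legal
(3,4): no bracket -> illegal
(4,1): no bracket -> illegal
(4,4): flips 1 -> legal
(5,2): no bracket -> illegal
(5,3): flips 1 -> legal
(5,4): no bracket -> illegal

Answer: (1,1) (1,2) (1,3) (2,0) (3,1) (4,4) (5,3)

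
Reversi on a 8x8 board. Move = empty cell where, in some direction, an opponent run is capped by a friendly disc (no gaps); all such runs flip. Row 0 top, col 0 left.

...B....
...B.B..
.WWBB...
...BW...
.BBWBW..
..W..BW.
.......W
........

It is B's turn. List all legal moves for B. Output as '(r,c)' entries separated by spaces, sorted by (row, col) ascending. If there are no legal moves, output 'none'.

(1,0): no bracket -> illegal
(1,1): flips 1 -> legal
(1,2): no bracket -> illegal
(2,0): flips 2 -> legal
(2,5): no bracket -> illegal
(3,0): no bracket -> illegal
(3,1): flips 1 -> legal
(3,2): no bracket -> illegal
(3,5): flips 2 -> legal
(3,6): no bracket -> illegal
(4,6): flips 1 -> legal
(4,7): no bracket -> illegal
(5,1): no bracket -> illegal
(5,3): flips 1 -> legal
(5,4): no bracket -> illegal
(5,7): flips 1 -> legal
(6,1): no bracket -> illegal
(6,2): flips 1 -> legal
(6,3): flips 1 -> legal
(6,5): no bracket -> illegal
(6,6): no bracket -> illegal
(7,6): no bracket -> illegal
(7,7): no bracket -> illegal

Answer: (1,1) (2,0) (3,1) (3,5) (4,6) (5,3) (5,7) (6,2) (6,3)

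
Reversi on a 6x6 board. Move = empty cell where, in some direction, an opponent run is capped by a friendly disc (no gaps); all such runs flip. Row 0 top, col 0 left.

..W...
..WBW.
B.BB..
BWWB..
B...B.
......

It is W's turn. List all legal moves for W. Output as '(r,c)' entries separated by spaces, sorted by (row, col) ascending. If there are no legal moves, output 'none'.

Answer: (0,4) (2,4) (3,4)

Derivation:
(0,3): no bracket -> illegal
(0,4): flips 2 -> legal
(1,0): no bracket -> illegal
(1,1): no bracket -> illegal
(2,1): no bracket -> illegal
(2,4): flips 1 -> legal
(3,4): flips 2 -> legal
(3,5): no bracket -> illegal
(4,1): no bracket -> illegal
(4,2): no bracket -> illegal
(4,3): no bracket -> illegal
(4,5): no bracket -> illegal
(5,0): no bracket -> illegal
(5,1): no bracket -> illegal
(5,3): no bracket -> illegal
(5,4): no bracket -> illegal
(5,5): no bracket -> illegal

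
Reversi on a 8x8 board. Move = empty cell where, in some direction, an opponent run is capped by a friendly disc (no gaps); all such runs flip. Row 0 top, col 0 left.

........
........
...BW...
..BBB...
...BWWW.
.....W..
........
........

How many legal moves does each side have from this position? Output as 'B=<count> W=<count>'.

Answer: B=7 W=3

Derivation:
-- B to move --
(1,3): no bracket -> illegal
(1,4): flips 1 -> legal
(1,5): flips 1 -> legal
(2,5): flips 1 -> legal
(3,5): no bracket -> illegal
(3,6): no bracket -> illegal
(3,7): no bracket -> illegal
(4,7): flips 3 -> legal
(5,3): no bracket -> illegal
(5,4): flips 1 -> legal
(5,6): flips 1 -> legal
(5,7): no bracket -> illegal
(6,4): no bracket -> illegal
(6,5): no bracket -> illegal
(6,6): flips 2 -> legal
B mobility = 7
-- W to move --
(1,2): flips 2 -> legal
(1,3): no bracket -> illegal
(1,4): no bracket -> illegal
(2,1): no bracket -> illegal
(2,2): flips 2 -> legal
(2,5): no bracket -> illegal
(3,1): no bracket -> illegal
(3,5): no bracket -> illegal
(4,1): no bracket -> illegal
(4,2): flips 2 -> legal
(5,2): no bracket -> illegal
(5,3): no bracket -> illegal
(5,4): no bracket -> illegal
W mobility = 3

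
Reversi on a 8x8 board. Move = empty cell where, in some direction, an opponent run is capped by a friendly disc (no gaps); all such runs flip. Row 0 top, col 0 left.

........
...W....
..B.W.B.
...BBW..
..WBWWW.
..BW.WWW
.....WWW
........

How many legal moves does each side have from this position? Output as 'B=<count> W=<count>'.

-- B to move --
(0,2): no bracket -> illegal
(0,3): no bracket -> illegal
(0,4): flips 1 -> legal
(1,2): no bracket -> illegal
(1,4): flips 1 -> legal
(1,5): flips 1 -> legal
(2,3): no bracket -> illegal
(2,5): no bracket -> illegal
(3,1): no bracket -> illegal
(3,2): flips 1 -> legal
(3,6): flips 1 -> legal
(3,7): no bracket -> illegal
(4,1): flips 1 -> legal
(4,7): flips 3 -> legal
(5,1): flips 1 -> legal
(5,4): flips 2 -> legal
(6,2): flips 3 -> legal
(6,3): flips 1 -> legal
(6,4): no bracket -> illegal
(7,4): no bracket -> illegal
(7,5): no bracket -> illegal
(7,6): no bracket -> illegal
(7,7): flips 3 -> legal
B mobility = 12
-- W to move --
(1,1): flips 2 -> legal
(1,2): no bracket -> illegal
(1,5): no bracket -> illegal
(1,6): no bracket -> illegal
(1,7): flips 1 -> legal
(2,1): no bracket -> illegal
(2,3): flips 3 -> legal
(2,5): no bracket -> illegal
(2,7): no bracket -> illegal
(3,1): flips 1 -> legal
(3,2): flips 2 -> legal
(3,6): no bracket -> illegal
(3,7): no bracket -> illegal
(4,1): no bracket -> illegal
(5,1): flips 1 -> legal
(5,4): no bracket -> illegal
(6,1): no bracket -> illegal
(6,2): flips 1 -> legal
(6,3): no bracket -> illegal
W mobility = 7

Answer: B=12 W=7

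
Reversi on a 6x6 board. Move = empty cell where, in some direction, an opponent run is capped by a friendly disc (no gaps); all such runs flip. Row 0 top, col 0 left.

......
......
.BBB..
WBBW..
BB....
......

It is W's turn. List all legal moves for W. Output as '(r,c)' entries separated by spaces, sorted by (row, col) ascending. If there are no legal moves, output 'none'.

(1,0): no bracket -> illegal
(1,1): flips 1 -> legal
(1,2): flips 1 -> legal
(1,3): flips 1 -> legal
(1,4): no bracket -> illegal
(2,0): no bracket -> illegal
(2,4): no bracket -> illegal
(3,4): no bracket -> illegal
(4,2): no bracket -> illegal
(4,3): no bracket -> illegal
(5,0): flips 1 -> legal
(5,1): no bracket -> illegal
(5,2): flips 1 -> legal

Answer: (1,1) (1,2) (1,3) (5,0) (5,2)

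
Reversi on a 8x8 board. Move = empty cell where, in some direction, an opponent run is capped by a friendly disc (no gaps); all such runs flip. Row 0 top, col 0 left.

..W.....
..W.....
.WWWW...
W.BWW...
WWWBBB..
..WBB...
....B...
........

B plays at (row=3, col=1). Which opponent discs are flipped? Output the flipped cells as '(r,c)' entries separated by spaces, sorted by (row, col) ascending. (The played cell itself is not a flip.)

Dir NW: first cell '.' (not opp) -> no flip
Dir N: opp run (2,1), next='.' -> no flip
Dir NE: opp run (2,2), next='.' -> no flip
Dir W: opp run (3,0), next=edge -> no flip
Dir E: first cell 'B' (not opp) -> no flip
Dir SW: opp run (4,0), next=edge -> no flip
Dir S: opp run (4,1), next='.' -> no flip
Dir SE: opp run (4,2) capped by B -> flip

Answer: (4,2)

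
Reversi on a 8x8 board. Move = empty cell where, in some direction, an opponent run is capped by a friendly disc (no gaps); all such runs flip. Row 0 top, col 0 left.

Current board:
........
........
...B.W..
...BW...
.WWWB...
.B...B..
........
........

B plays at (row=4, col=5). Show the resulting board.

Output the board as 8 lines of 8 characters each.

Place B at (4,5); scan 8 dirs for brackets.
Dir NW: opp run (3,4) capped by B -> flip
Dir N: first cell '.' (not opp) -> no flip
Dir NE: first cell '.' (not opp) -> no flip
Dir W: first cell 'B' (not opp) -> no flip
Dir E: first cell '.' (not opp) -> no flip
Dir SW: first cell '.' (not opp) -> no flip
Dir S: first cell 'B' (not opp) -> no flip
Dir SE: first cell '.' (not opp) -> no flip
All flips: (3,4)

Answer: ........
........
...B.W..
...BB...
.WWWBB..
.B...B..
........
........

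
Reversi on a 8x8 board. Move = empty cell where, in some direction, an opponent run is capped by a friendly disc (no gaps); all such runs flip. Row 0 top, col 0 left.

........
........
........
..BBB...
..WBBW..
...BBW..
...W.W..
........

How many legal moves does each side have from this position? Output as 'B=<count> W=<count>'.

Answer: B=11 W=6

Derivation:
-- B to move --
(3,1): flips 1 -> legal
(3,5): no bracket -> illegal
(3,6): flips 1 -> legal
(4,1): flips 1 -> legal
(4,6): flips 1 -> legal
(5,1): flips 1 -> legal
(5,2): flips 1 -> legal
(5,6): flips 2 -> legal
(6,2): no bracket -> illegal
(6,4): no bracket -> illegal
(6,6): flips 1 -> legal
(7,2): flips 1 -> legal
(7,3): flips 1 -> legal
(7,4): no bracket -> illegal
(7,5): no bracket -> illegal
(7,6): flips 1 -> legal
B mobility = 11
-- W to move --
(2,1): flips 3 -> legal
(2,2): flips 3 -> legal
(2,3): flips 4 -> legal
(2,4): flips 1 -> legal
(2,5): no bracket -> illegal
(3,1): no bracket -> illegal
(3,5): no bracket -> illegal
(4,1): no bracket -> illegal
(5,2): flips 2 -> legal
(6,2): no bracket -> illegal
(6,4): flips 1 -> legal
W mobility = 6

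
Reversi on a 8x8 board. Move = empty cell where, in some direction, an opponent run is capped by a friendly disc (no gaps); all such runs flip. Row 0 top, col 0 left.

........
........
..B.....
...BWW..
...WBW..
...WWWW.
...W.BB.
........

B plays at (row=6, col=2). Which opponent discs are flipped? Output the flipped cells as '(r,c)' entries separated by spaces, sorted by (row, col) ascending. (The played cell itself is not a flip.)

Dir NW: first cell '.' (not opp) -> no flip
Dir N: first cell '.' (not opp) -> no flip
Dir NE: opp run (5,3) capped by B -> flip
Dir W: first cell '.' (not opp) -> no flip
Dir E: opp run (6,3), next='.' -> no flip
Dir SW: first cell '.' (not opp) -> no flip
Dir S: first cell '.' (not opp) -> no flip
Dir SE: first cell '.' (not opp) -> no flip

Answer: (5,3)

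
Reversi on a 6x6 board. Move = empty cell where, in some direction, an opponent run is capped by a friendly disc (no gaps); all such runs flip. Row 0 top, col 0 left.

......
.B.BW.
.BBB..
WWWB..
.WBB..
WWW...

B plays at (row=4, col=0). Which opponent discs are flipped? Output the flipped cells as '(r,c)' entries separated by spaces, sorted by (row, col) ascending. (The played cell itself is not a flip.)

Answer: (3,1) (4,1)

Derivation:
Dir NW: edge -> no flip
Dir N: opp run (3,0), next='.' -> no flip
Dir NE: opp run (3,1) capped by B -> flip
Dir W: edge -> no flip
Dir E: opp run (4,1) capped by B -> flip
Dir SW: edge -> no flip
Dir S: opp run (5,0), next=edge -> no flip
Dir SE: opp run (5,1), next=edge -> no flip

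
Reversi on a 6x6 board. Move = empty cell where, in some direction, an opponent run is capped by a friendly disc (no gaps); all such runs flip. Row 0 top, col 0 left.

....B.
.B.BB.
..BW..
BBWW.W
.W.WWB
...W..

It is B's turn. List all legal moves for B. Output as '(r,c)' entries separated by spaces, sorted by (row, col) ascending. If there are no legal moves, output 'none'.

(1,2): no bracket -> illegal
(2,1): no bracket -> illegal
(2,4): flips 1 -> legal
(2,5): flips 1 -> legal
(3,4): flips 2 -> legal
(4,0): no bracket -> illegal
(4,2): flips 3 -> legal
(5,0): flips 3 -> legal
(5,1): flips 1 -> legal
(5,2): flips 1 -> legal
(5,4): no bracket -> illegal
(5,5): flips 2 -> legal

Answer: (2,4) (2,5) (3,4) (4,2) (5,0) (5,1) (5,2) (5,5)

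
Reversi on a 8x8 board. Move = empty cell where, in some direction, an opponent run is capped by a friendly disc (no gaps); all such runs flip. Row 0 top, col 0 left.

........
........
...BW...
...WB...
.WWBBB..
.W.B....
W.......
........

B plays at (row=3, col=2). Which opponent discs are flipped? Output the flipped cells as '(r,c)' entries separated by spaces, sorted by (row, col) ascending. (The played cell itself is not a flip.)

Dir NW: first cell '.' (not opp) -> no flip
Dir N: first cell '.' (not opp) -> no flip
Dir NE: first cell 'B' (not opp) -> no flip
Dir W: first cell '.' (not opp) -> no flip
Dir E: opp run (3,3) capped by B -> flip
Dir SW: opp run (4,1), next='.' -> no flip
Dir S: opp run (4,2), next='.' -> no flip
Dir SE: first cell 'B' (not opp) -> no flip

Answer: (3,3)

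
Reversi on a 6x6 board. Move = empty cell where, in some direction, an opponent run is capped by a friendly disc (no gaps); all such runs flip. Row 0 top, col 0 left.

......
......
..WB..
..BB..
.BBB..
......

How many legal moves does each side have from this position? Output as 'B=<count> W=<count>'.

Answer: B=3 W=3

Derivation:
-- B to move --
(1,1): flips 1 -> legal
(1,2): flips 1 -> legal
(1,3): no bracket -> illegal
(2,1): flips 1 -> legal
(3,1): no bracket -> illegal
B mobility = 3
-- W to move --
(1,2): no bracket -> illegal
(1,3): no bracket -> illegal
(1,4): no bracket -> illegal
(2,1): no bracket -> illegal
(2,4): flips 1 -> legal
(3,0): no bracket -> illegal
(3,1): no bracket -> illegal
(3,4): no bracket -> illegal
(4,0): no bracket -> illegal
(4,4): flips 1 -> legal
(5,0): no bracket -> illegal
(5,1): no bracket -> illegal
(5,2): flips 2 -> legal
(5,3): no bracket -> illegal
(5,4): no bracket -> illegal
W mobility = 3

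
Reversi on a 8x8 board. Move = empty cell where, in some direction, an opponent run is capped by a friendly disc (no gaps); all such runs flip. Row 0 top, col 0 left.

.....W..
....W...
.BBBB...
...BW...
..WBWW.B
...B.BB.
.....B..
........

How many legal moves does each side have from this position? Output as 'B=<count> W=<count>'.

-- B to move --
(0,3): no bracket -> illegal
(0,4): flips 1 -> legal
(0,6): no bracket -> illegal
(1,3): no bracket -> illegal
(1,5): no bracket -> illegal
(1,6): no bracket -> illegal
(2,5): flips 1 -> legal
(3,1): flips 1 -> legal
(3,2): no bracket -> illegal
(3,5): flips 3 -> legal
(3,6): no bracket -> illegal
(4,1): flips 1 -> legal
(4,6): flips 2 -> legal
(5,1): flips 1 -> legal
(5,2): no bracket -> illegal
(5,4): flips 2 -> legal
B mobility = 8
-- W to move --
(1,0): no bracket -> illegal
(1,1): flips 2 -> legal
(1,2): flips 1 -> legal
(1,3): no bracket -> illegal
(1,5): flips 2 -> legal
(2,0): no bracket -> illegal
(2,5): no bracket -> illegal
(3,0): no bracket -> illegal
(3,1): no bracket -> illegal
(3,2): flips 2 -> legal
(3,5): no bracket -> illegal
(3,6): no bracket -> illegal
(3,7): no bracket -> illegal
(4,6): no bracket -> illegal
(5,2): flips 1 -> legal
(5,4): no bracket -> illegal
(5,7): no bracket -> illegal
(6,2): flips 1 -> legal
(6,3): no bracket -> illegal
(6,4): flips 1 -> legal
(6,6): flips 1 -> legal
(6,7): flips 1 -> legal
(7,4): no bracket -> illegal
(7,5): flips 2 -> legal
(7,6): no bracket -> illegal
W mobility = 10

Answer: B=8 W=10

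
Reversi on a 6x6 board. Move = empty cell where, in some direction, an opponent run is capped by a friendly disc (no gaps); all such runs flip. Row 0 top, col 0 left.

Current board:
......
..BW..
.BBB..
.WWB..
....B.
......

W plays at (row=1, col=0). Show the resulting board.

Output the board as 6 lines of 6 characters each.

Place W at (1,0); scan 8 dirs for brackets.
Dir NW: edge -> no flip
Dir N: first cell '.' (not opp) -> no flip
Dir NE: first cell '.' (not opp) -> no flip
Dir W: edge -> no flip
Dir E: first cell '.' (not opp) -> no flip
Dir SW: edge -> no flip
Dir S: first cell '.' (not opp) -> no flip
Dir SE: opp run (2,1) capped by W -> flip
All flips: (2,1)

Answer: ......
W.BW..
.WBB..
.WWB..
....B.
......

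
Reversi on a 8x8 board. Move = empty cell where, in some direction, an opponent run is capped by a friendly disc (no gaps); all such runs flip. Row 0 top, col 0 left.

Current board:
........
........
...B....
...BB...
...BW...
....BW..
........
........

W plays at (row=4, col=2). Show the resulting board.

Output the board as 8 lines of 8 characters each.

Place W at (4,2); scan 8 dirs for brackets.
Dir NW: first cell '.' (not opp) -> no flip
Dir N: first cell '.' (not opp) -> no flip
Dir NE: opp run (3,3), next='.' -> no flip
Dir W: first cell '.' (not opp) -> no flip
Dir E: opp run (4,3) capped by W -> flip
Dir SW: first cell '.' (not opp) -> no flip
Dir S: first cell '.' (not opp) -> no flip
Dir SE: first cell '.' (not opp) -> no flip
All flips: (4,3)

Answer: ........
........
...B....
...BB...
..WWW...
....BW..
........
........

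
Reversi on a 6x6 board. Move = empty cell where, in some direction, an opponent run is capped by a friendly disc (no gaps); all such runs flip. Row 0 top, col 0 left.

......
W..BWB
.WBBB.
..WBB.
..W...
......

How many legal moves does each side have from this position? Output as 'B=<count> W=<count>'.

Answer: B=7 W=4

Derivation:
-- B to move --
(0,0): no bracket -> illegal
(0,1): no bracket -> illegal
(0,3): no bracket -> illegal
(0,4): flips 1 -> legal
(0,5): flips 1 -> legal
(1,1): no bracket -> illegal
(1,2): no bracket -> illegal
(2,0): flips 1 -> legal
(2,5): no bracket -> illegal
(3,0): no bracket -> illegal
(3,1): flips 1 -> legal
(4,1): flips 1 -> legal
(4,3): no bracket -> illegal
(5,1): flips 1 -> legal
(5,2): flips 2 -> legal
(5,3): no bracket -> illegal
B mobility = 7
-- W to move --
(0,2): no bracket -> illegal
(0,3): no bracket -> illegal
(0,4): no bracket -> illegal
(0,5): no bracket -> illegal
(1,1): no bracket -> illegal
(1,2): flips 2 -> legal
(2,5): flips 3 -> legal
(3,1): no bracket -> illegal
(3,5): flips 2 -> legal
(4,3): no bracket -> illegal
(4,4): flips 2 -> legal
(4,5): no bracket -> illegal
W mobility = 4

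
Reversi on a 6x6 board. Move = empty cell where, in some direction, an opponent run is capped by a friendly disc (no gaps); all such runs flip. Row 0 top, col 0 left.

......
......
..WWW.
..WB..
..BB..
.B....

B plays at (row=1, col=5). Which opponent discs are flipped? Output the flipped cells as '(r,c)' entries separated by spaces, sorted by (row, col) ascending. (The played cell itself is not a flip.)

Dir NW: first cell '.' (not opp) -> no flip
Dir N: first cell '.' (not opp) -> no flip
Dir NE: edge -> no flip
Dir W: first cell '.' (not opp) -> no flip
Dir E: edge -> no flip
Dir SW: opp run (2,4) capped by B -> flip
Dir S: first cell '.' (not opp) -> no flip
Dir SE: edge -> no flip

Answer: (2,4)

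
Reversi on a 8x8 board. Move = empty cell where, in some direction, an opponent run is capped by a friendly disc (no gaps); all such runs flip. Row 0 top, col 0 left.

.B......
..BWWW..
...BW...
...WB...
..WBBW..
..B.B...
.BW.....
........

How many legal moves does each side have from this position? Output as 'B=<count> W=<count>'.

-- B to move --
(0,2): no bracket -> illegal
(0,3): flips 1 -> legal
(0,4): flips 2 -> legal
(0,5): flips 1 -> legal
(0,6): no bracket -> illegal
(1,6): flips 3 -> legal
(2,2): flips 1 -> legal
(2,5): flips 1 -> legal
(2,6): no bracket -> illegal
(3,1): no bracket -> illegal
(3,2): flips 2 -> legal
(3,5): no bracket -> illegal
(3,6): flips 1 -> legal
(4,1): flips 1 -> legal
(4,6): flips 1 -> legal
(5,1): no bracket -> illegal
(5,3): no bracket -> illegal
(5,5): no bracket -> illegal
(5,6): flips 1 -> legal
(6,3): flips 1 -> legal
(7,1): no bracket -> illegal
(7,2): flips 1 -> legal
(7,3): no bracket -> illegal
B mobility = 13
-- W to move --
(0,0): no bracket -> illegal
(0,2): no bracket -> illegal
(0,3): no bracket -> illegal
(1,0): no bracket -> illegal
(1,1): flips 1 -> legal
(2,1): no bracket -> illegal
(2,2): flips 1 -> legal
(2,5): no bracket -> illegal
(3,2): flips 1 -> legal
(3,5): flips 1 -> legal
(4,1): no bracket -> illegal
(5,0): no bracket -> illegal
(5,1): no bracket -> illegal
(5,3): flips 1 -> legal
(5,5): flips 1 -> legal
(6,0): flips 1 -> legal
(6,3): flips 1 -> legal
(6,4): flips 3 -> legal
(6,5): no bracket -> illegal
(7,0): no bracket -> illegal
(7,1): no bracket -> illegal
(7,2): no bracket -> illegal
W mobility = 9

Answer: B=13 W=9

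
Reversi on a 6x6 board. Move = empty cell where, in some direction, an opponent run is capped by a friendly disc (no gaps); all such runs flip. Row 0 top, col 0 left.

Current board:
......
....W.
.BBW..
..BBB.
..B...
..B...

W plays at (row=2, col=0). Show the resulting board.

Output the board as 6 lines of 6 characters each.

Answer: ......
....W.
WWWW..
..BBB.
..B...
..B...

Derivation:
Place W at (2,0); scan 8 dirs for brackets.
Dir NW: edge -> no flip
Dir N: first cell '.' (not opp) -> no flip
Dir NE: first cell '.' (not opp) -> no flip
Dir W: edge -> no flip
Dir E: opp run (2,1) (2,2) capped by W -> flip
Dir SW: edge -> no flip
Dir S: first cell '.' (not opp) -> no flip
Dir SE: first cell '.' (not opp) -> no flip
All flips: (2,1) (2,2)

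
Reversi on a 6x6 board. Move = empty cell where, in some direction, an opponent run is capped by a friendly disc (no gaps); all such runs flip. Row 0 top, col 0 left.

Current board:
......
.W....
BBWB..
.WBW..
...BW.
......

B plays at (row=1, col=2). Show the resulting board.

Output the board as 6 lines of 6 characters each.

Answer: ......
.WB...
BBBB..
.WBW..
...BW.
......

Derivation:
Place B at (1,2); scan 8 dirs for brackets.
Dir NW: first cell '.' (not opp) -> no flip
Dir N: first cell '.' (not opp) -> no flip
Dir NE: first cell '.' (not opp) -> no flip
Dir W: opp run (1,1), next='.' -> no flip
Dir E: first cell '.' (not opp) -> no flip
Dir SW: first cell 'B' (not opp) -> no flip
Dir S: opp run (2,2) capped by B -> flip
Dir SE: first cell 'B' (not opp) -> no flip
All flips: (2,2)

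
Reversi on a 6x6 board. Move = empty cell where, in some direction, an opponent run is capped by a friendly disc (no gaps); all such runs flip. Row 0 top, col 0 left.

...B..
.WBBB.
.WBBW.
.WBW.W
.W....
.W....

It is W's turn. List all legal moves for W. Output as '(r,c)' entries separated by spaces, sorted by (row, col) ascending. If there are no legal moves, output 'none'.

(0,1): no bracket -> illegal
(0,2): flips 1 -> legal
(0,4): flips 3 -> legal
(0,5): flips 3 -> legal
(1,5): flips 3 -> legal
(2,5): no bracket -> illegal
(3,4): no bracket -> illegal
(4,2): no bracket -> illegal
(4,3): flips 1 -> legal

Answer: (0,2) (0,4) (0,5) (1,5) (4,3)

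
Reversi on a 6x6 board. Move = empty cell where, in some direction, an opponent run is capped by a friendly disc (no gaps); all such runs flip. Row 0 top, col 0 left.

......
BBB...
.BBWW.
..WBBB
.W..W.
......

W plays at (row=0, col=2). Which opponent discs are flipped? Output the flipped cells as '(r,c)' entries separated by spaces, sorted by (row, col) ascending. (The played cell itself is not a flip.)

Answer: (1,2) (2,2)

Derivation:
Dir NW: edge -> no flip
Dir N: edge -> no flip
Dir NE: edge -> no flip
Dir W: first cell '.' (not opp) -> no flip
Dir E: first cell '.' (not opp) -> no flip
Dir SW: opp run (1,1), next='.' -> no flip
Dir S: opp run (1,2) (2,2) capped by W -> flip
Dir SE: first cell '.' (not opp) -> no flip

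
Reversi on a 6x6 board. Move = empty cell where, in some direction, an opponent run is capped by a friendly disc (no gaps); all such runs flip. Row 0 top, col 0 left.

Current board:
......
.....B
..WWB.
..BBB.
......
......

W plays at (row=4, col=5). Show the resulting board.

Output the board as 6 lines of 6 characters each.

Answer: ......
.....B
..WWB.
..BBW.
.....W
......

Derivation:
Place W at (4,5); scan 8 dirs for brackets.
Dir NW: opp run (3,4) capped by W -> flip
Dir N: first cell '.' (not opp) -> no flip
Dir NE: edge -> no flip
Dir W: first cell '.' (not opp) -> no flip
Dir E: edge -> no flip
Dir SW: first cell '.' (not opp) -> no flip
Dir S: first cell '.' (not opp) -> no flip
Dir SE: edge -> no flip
All flips: (3,4)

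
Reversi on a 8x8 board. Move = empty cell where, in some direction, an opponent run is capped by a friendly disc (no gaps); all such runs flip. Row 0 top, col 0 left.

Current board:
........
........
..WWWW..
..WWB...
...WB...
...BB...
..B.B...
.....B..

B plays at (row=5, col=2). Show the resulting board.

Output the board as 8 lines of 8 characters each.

Answer: ........
........
..WWWW..
..WWB...
...BB...
..BBB...
..B.B...
.....B..

Derivation:
Place B at (5,2); scan 8 dirs for brackets.
Dir NW: first cell '.' (not opp) -> no flip
Dir N: first cell '.' (not opp) -> no flip
Dir NE: opp run (4,3) capped by B -> flip
Dir W: first cell '.' (not opp) -> no flip
Dir E: first cell 'B' (not opp) -> no flip
Dir SW: first cell '.' (not opp) -> no flip
Dir S: first cell 'B' (not opp) -> no flip
Dir SE: first cell '.' (not opp) -> no flip
All flips: (4,3)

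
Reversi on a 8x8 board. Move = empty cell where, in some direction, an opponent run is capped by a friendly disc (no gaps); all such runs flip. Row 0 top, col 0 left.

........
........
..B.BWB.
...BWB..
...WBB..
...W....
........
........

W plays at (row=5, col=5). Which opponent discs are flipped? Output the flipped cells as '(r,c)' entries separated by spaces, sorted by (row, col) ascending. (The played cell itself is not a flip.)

Answer: (3,5) (4,5)

Derivation:
Dir NW: opp run (4,4) (3,3) (2,2), next='.' -> no flip
Dir N: opp run (4,5) (3,5) capped by W -> flip
Dir NE: first cell '.' (not opp) -> no flip
Dir W: first cell '.' (not opp) -> no flip
Dir E: first cell '.' (not opp) -> no flip
Dir SW: first cell '.' (not opp) -> no flip
Dir S: first cell '.' (not opp) -> no flip
Dir SE: first cell '.' (not opp) -> no flip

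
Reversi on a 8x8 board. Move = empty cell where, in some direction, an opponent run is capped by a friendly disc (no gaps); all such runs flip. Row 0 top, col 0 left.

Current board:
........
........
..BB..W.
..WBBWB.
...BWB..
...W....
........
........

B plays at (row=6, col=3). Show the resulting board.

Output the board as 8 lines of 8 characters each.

Place B at (6,3); scan 8 dirs for brackets.
Dir NW: first cell '.' (not opp) -> no flip
Dir N: opp run (5,3) capped by B -> flip
Dir NE: first cell '.' (not opp) -> no flip
Dir W: first cell '.' (not opp) -> no flip
Dir E: first cell '.' (not opp) -> no flip
Dir SW: first cell '.' (not opp) -> no flip
Dir S: first cell '.' (not opp) -> no flip
Dir SE: first cell '.' (not opp) -> no flip
All flips: (5,3)

Answer: ........
........
..BB..W.
..WBBWB.
...BWB..
...B....
...B....
........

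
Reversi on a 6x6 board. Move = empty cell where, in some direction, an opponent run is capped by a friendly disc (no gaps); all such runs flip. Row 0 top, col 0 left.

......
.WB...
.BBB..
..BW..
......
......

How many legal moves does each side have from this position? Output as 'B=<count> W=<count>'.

-- B to move --
(0,0): flips 1 -> legal
(0,1): flips 1 -> legal
(0,2): no bracket -> illegal
(1,0): flips 1 -> legal
(2,0): no bracket -> illegal
(2,4): no bracket -> illegal
(3,4): flips 1 -> legal
(4,2): no bracket -> illegal
(4,3): flips 1 -> legal
(4,4): flips 1 -> legal
B mobility = 6
-- W to move --
(0,1): no bracket -> illegal
(0,2): no bracket -> illegal
(0,3): no bracket -> illegal
(1,0): no bracket -> illegal
(1,3): flips 2 -> legal
(1,4): no bracket -> illegal
(2,0): no bracket -> illegal
(2,4): no bracket -> illegal
(3,0): no bracket -> illegal
(3,1): flips 2 -> legal
(3,4): no bracket -> illegal
(4,1): no bracket -> illegal
(4,2): no bracket -> illegal
(4,3): no bracket -> illegal
W mobility = 2

Answer: B=6 W=2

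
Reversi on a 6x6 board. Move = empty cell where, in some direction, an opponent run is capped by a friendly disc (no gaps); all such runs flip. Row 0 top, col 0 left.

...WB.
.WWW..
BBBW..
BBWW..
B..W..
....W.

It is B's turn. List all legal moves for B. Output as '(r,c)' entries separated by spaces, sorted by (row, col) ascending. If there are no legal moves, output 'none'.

Answer: (0,0) (0,1) (0,2) (2,4) (3,4) (4,2) (4,4)

Derivation:
(0,0): flips 1 -> legal
(0,1): flips 1 -> legal
(0,2): flips 3 -> legal
(1,0): no bracket -> illegal
(1,4): no bracket -> illegal
(2,4): flips 1 -> legal
(3,4): flips 2 -> legal
(4,1): no bracket -> illegal
(4,2): flips 1 -> legal
(4,4): flips 1 -> legal
(4,5): no bracket -> illegal
(5,2): no bracket -> illegal
(5,3): no bracket -> illegal
(5,5): no bracket -> illegal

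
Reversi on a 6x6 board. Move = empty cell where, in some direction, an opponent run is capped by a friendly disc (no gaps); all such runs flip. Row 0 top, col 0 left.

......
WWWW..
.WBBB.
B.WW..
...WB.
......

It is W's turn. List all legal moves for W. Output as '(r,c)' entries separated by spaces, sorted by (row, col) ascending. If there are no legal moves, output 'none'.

(1,4): flips 1 -> legal
(1,5): flips 1 -> legal
(2,0): no bracket -> illegal
(2,5): flips 3 -> legal
(3,1): flips 1 -> legal
(3,4): flips 1 -> legal
(3,5): flips 1 -> legal
(4,0): no bracket -> illegal
(4,1): no bracket -> illegal
(4,5): flips 1 -> legal
(5,3): no bracket -> illegal
(5,4): no bracket -> illegal
(5,5): flips 1 -> legal

Answer: (1,4) (1,5) (2,5) (3,1) (3,4) (3,5) (4,5) (5,5)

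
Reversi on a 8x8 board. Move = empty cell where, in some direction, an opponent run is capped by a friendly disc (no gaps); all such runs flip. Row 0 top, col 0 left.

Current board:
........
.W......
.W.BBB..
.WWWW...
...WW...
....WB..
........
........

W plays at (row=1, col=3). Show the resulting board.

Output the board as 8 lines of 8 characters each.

Answer: ........
.W.W....
.W.WBB..
.WWWW...
...WW...
....WB..
........
........

Derivation:
Place W at (1,3); scan 8 dirs for brackets.
Dir NW: first cell '.' (not opp) -> no flip
Dir N: first cell '.' (not opp) -> no flip
Dir NE: first cell '.' (not opp) -> no flip
Dir W: first cell '.' (not opp) -> no flip
Dir E: first cell '.' (not opp) -> no flip
Dir SW: first cell '.' (not opp) -> no flip
Dir S: opp run (2,3) capped by W -> flip
Dir SE: opp run (2,4), next='.' -> no flip
All flips: (2,3)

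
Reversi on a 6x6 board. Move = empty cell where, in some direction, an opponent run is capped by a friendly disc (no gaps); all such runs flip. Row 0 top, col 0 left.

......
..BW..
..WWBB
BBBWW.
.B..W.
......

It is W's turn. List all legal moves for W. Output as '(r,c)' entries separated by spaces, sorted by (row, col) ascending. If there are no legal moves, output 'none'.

(0,1): flips 1 -> legal
(0,2): flips 1 -> legal
(0,3): no bracket -> illegal
(1,1): flips 1 -> legal
(1,4): flips 1 -> legal
(1,5): flips 1 -> legal
(2,0): no bracket -> illegal
(2,1): no bracket -> illegal
(3,5): flips 1 -> legal
(4,0): flips 1 -> legal
(4,2): flips 1 -> legal
(4,3): no bracket -> illegal
(5,0): flips 2 -> legal
(5,1): no bracket -> illegal
(5,2): no bracket -> illegal

Answer: (0,1) (0,2) (1,1) (1,4) (1,5) (3,5) (4,0) (4,2) (5,0)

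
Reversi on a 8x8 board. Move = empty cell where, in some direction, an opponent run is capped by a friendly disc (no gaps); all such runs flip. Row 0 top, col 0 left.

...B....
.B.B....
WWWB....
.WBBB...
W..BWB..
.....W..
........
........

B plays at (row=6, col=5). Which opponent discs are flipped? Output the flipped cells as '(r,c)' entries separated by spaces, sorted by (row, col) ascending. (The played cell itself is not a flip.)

Dir NW: first cell '.' (not opp) -> no flip
Dir N: opp run (5,5) capped by B -> flip
Dir NE: first cell '.' (not opp) -> no flip
Dir W: first cell '.' (not opp) -> no flip
Dir E: first cell '.' (not opp) -> no flip
Dir SW: first cell '.' (not opp) -> no flip
Dir S: first cell '.' (not opp) -> no flip
Dir SE: first cell '.' (not opp) -> no flip

Answer: (5,5)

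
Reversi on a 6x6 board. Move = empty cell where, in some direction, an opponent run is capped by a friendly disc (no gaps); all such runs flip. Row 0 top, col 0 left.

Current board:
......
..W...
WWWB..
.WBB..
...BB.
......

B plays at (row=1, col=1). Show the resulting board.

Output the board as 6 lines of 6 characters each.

Answer: ......
.BW...
WWBB..
.WBB..
...BB.
......

Derivation:
Place B at (1,1); scan 8 dirs for brackets.
Dir NW: first cell '.' (not opp) -> no flip
Dir N: first cell '.' (not opp) -> no flip
Dir NE: first cell '.' (not opp) -> no flip
Dir W: first cell '.' (not opp) -> no flip
Dir E: opp run (1,2), next='.' -> no flip
Dir SW: opp run (2,0), next=edge -> no flip
Dir S: opp run (2,1) (3,1), next='.' -> no flip
Dir SE: opp run (2,2) capped by B -> flip
All flips: (2,2)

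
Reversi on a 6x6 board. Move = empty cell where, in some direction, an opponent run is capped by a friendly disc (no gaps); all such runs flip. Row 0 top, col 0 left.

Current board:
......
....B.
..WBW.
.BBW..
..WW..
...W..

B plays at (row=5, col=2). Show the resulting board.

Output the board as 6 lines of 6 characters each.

Answer: ......
....B.
..WBW.
.BBW..
..BW..
..BW..

Derivation:
Place B at (5,2); scan 8 dirs for brackets.
Dir NW: first cell '.' (not opp) -> no flip
Dir N: opp run (4,2) capped by B -> flip
Dir NE: opp run (4,3), next='.' -> no flip
Dir W: first cell '.' (not opp) -> no flip
Dir E: opp run (5,3), next='.' -> no flip
Dir SW: edge -> no flip
Dir S: edge -> no flip
Dir SE: edge -> no flip
All flips: (4,2)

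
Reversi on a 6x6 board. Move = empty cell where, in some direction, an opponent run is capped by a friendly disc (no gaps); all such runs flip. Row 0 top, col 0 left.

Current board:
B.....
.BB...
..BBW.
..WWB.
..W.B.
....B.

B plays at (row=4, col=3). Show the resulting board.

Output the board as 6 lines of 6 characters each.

Place B at (4,3); scan 8 dirs for brackets.
Dir NW: opp run (3,2), next='.' -> no flip
Dir N: opp run (3,3) capped by B -> flip
Dir NE: first cell 'B' (not opp) -> no flip
Dir W: opp run (4,2), next='.' -> no flip
Dir E: first cell 'B' (not opp) -> no flip
Dir SW: first cell '.' (not opp) -> no flip
Dir S: first cell '.' (not opp) -> no flip
Dir SE: first cell 'B' (not opp) -> no flip
All flips: (3,3)

Answer: B.....
.BB...
..BBW.
..WBB.
..WBB.
....B.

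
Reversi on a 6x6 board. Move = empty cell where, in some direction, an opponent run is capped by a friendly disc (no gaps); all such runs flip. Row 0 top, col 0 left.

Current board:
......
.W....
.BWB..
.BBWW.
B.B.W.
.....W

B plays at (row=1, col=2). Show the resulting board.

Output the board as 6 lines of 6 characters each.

Place B at (1,2); scan 8 dirs for brackets.
Dir NW: first cell '.' (not opp) -> no flip
Dir N: first cell '.' (not opp) -> no flip
Dir NE: first cell '.' (not opp) -> no flip
Dir W: opp run (1,1), next='.' -> no flip
Dir E: first cell '.' (not opp) -> no flip
Dir SW: first cell 'B' (not opp) -> no flip
Dir S: opp run (2,2) capped by B -> flip
Dir SE: first cell 'B' (not opp) -> no flip
All flips: (2,2)

Answer: ......
.WB...
.BBB..
.BBWW.
B.B.W.
.....W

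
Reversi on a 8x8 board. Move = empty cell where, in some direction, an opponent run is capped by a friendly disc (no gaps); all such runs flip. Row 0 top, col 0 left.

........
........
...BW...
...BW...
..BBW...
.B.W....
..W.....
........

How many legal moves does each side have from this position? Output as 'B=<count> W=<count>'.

-- B to move --
(1,3): no bracket -> illegal
(1,4): no bracket -> illegal
(1,5): flips 1 -> legal
(2,5): flips 2 -> legal
(3,5): flips 1 -> legal
(4,5): flips 2 -> legal
(5,2): no bracket -> illegal
(5,4): no bracket -> illegal
(5,5): flips 1 -> legal
(6,1): no bracket -> illegal
(6,3): flips 1 -> legal
(6,4): flips 1 -> legal
(7,1): no bracket -> illegal
(7,2): no bracket -> illegal
(7,3): flips 1 -> legal
B mobility = 8
-- W to move --
(1,2): flips 1 -> legal
(1,3): flips 3 -> legal
(1,4): no bracket -> illegal
(2,2): flips 2 -> legal
(3,1): flips 1 -> legal
(3,2): flips 1 -> legal
(4,0): flips 1 -> legal
(4,1): flips 2 -> legal
(5,0): no bracket -> illegal
(5,2): flips 1 -> legal
(5,4): no bracket -> illegal
(6,0): flips 3 -> legal
(6,1): no bracket -> illegal
W mobility = 9

Answer: B=8 W=9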